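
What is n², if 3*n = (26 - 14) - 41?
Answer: 841/9 ≈ 93.444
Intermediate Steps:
n = -29/3 (n = ((26 - 14) - 41)/3 = (12 - 41)/3 = (⅓)*(-29) = -29/3 ≈ -9.6667)
n² = (-29/3)² = 841/9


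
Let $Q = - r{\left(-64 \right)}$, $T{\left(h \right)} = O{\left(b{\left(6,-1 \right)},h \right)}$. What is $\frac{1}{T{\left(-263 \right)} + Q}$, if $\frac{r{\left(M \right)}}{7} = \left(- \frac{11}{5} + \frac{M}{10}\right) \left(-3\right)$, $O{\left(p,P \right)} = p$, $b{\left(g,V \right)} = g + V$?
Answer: $- \frac{5}{878} \approx -0.0056948$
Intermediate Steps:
$b{\left(g,V \right)} = V + g$
$T{\left(h \right)} = 5$ ($T{\left(h \right)} = -1 + 6 = 5$)
$r{\left(M \right)} = \frac{231}{5} - \frac{21 M}{10}$ ($r{\left(M \right)} = 7 \left(- \frac{11}{5} + \frac{M}{10}\right) \left(-3\right) = 7 \left(\frac{33}{5} - \frac{3 M}{10}\right) = \frac{231}{5} - \frac{21 M}{10}$)
$Q = - \frac{903}{5}$ ($Q = - (\frac{231}{5} - - \frac{672}{5}) = - (\frac{231}{5} + \frac{672}{5}) = \left(-1\right) \frac{903}{5} = - \frac{903}{5} \approx -180.6$)
$\frac{1}{T{\left(-263 \right)} + Q} = \frac{1}{5 - \frac{903}{5}} = \frac{1}{- \frac{878}{5}} = - \frac{5}{878}$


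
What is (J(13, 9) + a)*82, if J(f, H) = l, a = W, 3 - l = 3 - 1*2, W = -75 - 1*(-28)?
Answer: -3690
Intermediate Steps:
W = -47 (W = -75 + 28 = -47)
l = 2 (l = 3 - (3 - 1*2) = 3 - (3 - 2) = 3 - 1*1 = 3 - 1 = 2)
a = -47
J(f, H) = 2
(J(13, 9) + a)*82 = (2 - 47)*82 = -45*82 = -3690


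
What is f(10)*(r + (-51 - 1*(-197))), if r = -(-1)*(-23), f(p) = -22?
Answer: -2706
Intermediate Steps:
r = -23 (r = -1*23 = -23)
f(10)*(r + (-51 - 1*(-197))) = -22*(-23 + (-51 - 1*(-197))) = -22*(-23 + (-51 + 197)) = -22*(-23 + 146) = -22*123 = -2706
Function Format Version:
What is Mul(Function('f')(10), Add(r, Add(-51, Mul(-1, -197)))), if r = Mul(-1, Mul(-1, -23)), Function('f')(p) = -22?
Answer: -2706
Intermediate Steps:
r = -23 (r = Mul(-1, 23) = -23)
Mul(Function('f')(10), Add(r, Add(-51, Mul(-1, -197)))) = Mul(-22, Add(-23, Add(-51, Mul(-1, -197)))) = Mul(-22, Add(-23, Add(-51, 197))) = Mul(-22, Add(-23, 146)) = Mul(-22, 123) = -2706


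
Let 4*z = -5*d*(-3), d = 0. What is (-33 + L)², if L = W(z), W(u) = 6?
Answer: 729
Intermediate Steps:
z = 0 (z = (-5*0*(-3))/4 = (0*(-3))/4 = (¼)*0 = 0)
L = 6
(-33 + L)² = (-33 + 6)² = (-27)² = 729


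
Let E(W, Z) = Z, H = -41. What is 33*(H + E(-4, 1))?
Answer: -1320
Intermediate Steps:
33*(H + E(-4, 1)) = 33*(-41 + 1) = 33*(-40) = -1320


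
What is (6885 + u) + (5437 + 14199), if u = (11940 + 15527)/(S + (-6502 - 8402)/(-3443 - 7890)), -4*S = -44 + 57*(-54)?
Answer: 470591156563/17720621 ≈ 26556.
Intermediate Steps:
S = 1561/2 (S = -(-44 + 57*(-54))/4 = -(-44 - 3078)/4 = -¼*(-3122) = 1561/2 ≈ 780.50)
u = 622567022/17720621 (u = (11940 + 15527)/(1561/2 + (-6502 - 8402)/(-3443 - 7890)) = 27467/(1561/2 - 14904/(-11333)) = 27467/(1561/2 - 14904*(-1/11333)) = 27467/(1561/2 + 14904/11333) = 27467/(17720621/22666) = 27467*(22666/17720621) = 622567022/17720621 ≈ 35.132)
(6885 + u) + (5437 + 14199) = (6885 + 622567022/17720621) + (5437 + 14199) = 122629042607/17720621 + 19636 = 470591156563/17720621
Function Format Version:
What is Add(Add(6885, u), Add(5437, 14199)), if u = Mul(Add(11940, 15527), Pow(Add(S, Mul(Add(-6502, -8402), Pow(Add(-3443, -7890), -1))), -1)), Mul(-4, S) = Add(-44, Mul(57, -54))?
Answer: Rational(470591156563, 17720621) ≈ 26556.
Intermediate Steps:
S = Rational(1561, 2) (S = Mul(Rational(-1, 4), Add(-44, Mul(57, -54))) = Mul(Rational(-1, 4), Add(-44, -3078)) = Mul(Rational(-1, 4), -3122) = Rational(1561, 2) ≈ 780.50)
u = Rational(622567022, 17720621) (u = Mul(Add(11940, 15527), Pow(Add(Rational(1561, 2), Mul(Add(-6502, -8402), Pow(Add(-3443, -7890), -1))), -1)) = Mul(27467, Pow(Add(Rational(1561, 2), Mul(-14904, Pow(-11333, -1))), -1)) = Mul(27467, Pow(Add(Rational(1561, 2), Mul(-14904, Rational(-1, 11333))), -1)) = Mul(27467, Pow(Add(Rational(1561, 2), Rational(14904, 11333)), -1)) = Mul(27467, Pow(Rational(17720621, 22666), -1)) = Mul(27467, Rational(22666, 17720621)) = Rational(622567022, 17720621) ≈ 35.132)
Add(Add(6885, u), Add(5437, 14199)) = Add(Add(6885, Rational(622567022, 17720621)), Add(5437, 14199)) = Add(Rational(122629042607, 17720621), 19636) = Rational(470591156563, 17720621)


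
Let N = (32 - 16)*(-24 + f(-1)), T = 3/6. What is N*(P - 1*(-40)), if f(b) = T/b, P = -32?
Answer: -3136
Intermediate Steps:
T = 1/2 (T = 3*(1/6) = 1/2 ≈ 0.50000)
f(b) = 1/(2*b)
N = -392 (N = (32 - 16)*(-24 + (1/2)/(-1)) = 16*(-24 + (1/2)*(-1)) = 16*(-24 - 1/2) = 16*(-49/2) = -392)
N*(P - 1*(-40)) = -392*(-32 - 1*(-40)) = -392*(-32 + 40) = -392*8 = -3136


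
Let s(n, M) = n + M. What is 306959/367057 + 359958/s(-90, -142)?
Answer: -66026944559/42578612 ≈ -1550.7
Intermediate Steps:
s(n, M) = M + n
306959/367057 + 359958/s(-90, -142) = 306959/367057 + 359958/(-142 - 90) = 306959*(1/367057) + 359958/(-232) = 306959/367057 + 359958*(-1/232) = 306959/367057 - 179979/116 = -66026944559/42578612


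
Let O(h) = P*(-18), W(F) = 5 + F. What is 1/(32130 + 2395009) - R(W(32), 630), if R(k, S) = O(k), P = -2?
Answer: -87377003/2427139 ≈ -36.000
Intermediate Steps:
O(h) = 36 (O(h) = -2*(-18) = 36)
R(k, S) = 36
1/(32130 + 2395009) - R(W(32), 630) = 1/(32130 + 2395009) - 1*36 = 1/2427139 - 36 = -87377003/2427139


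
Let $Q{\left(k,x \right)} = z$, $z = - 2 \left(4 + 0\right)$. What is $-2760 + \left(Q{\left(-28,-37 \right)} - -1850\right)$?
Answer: $-918$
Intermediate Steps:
$z = -8$ ($z = \left(-2\right) 4 = -8$)
$Q{\left(k,x \right)} = -8$
$-2760 + \left(Q{\left(-28,-37 \right)} - -1850\right) = -2760 - -1842 = -2760 + \left(-8 + 1850\right) = -2760 + 1842 = -918$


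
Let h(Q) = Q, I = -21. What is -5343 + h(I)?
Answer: -5364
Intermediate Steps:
-5343 + h(I) = -5343 - 21 = -5364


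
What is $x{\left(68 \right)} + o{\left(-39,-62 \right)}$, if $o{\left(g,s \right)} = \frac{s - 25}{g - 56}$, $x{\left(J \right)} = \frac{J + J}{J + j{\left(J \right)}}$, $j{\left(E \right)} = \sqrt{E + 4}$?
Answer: $\frac{159323}{54055} - \frac{102 \sqrt{2}}{569} \approx 2.6939$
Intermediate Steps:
$j{\left(E \right)} = \sqrt{4 + E}$
$x{\left(J \right)} = \frac{2 J}{J + \sqrt{4 + J}}$ ($x{\left(J \right)} = \frac{J + J}{J + \sqrt{4 + J}} = \frac{2 J}{J + \sqrt{4 + J}}$)
$o{\left(g,s \right)} = \frac{-25 + s}{-56 + g}$
$x{\left(68 \right)} + o{\left(-39,-62 \right)} = 2 \cdot 68 \frac{1}{68 + \sqrt{4 + 68}} + \frac{-25 - 62}{-56 - 39} = 2 \cdot 68 \frac{1}{68 + \sqrt{72}} + \frac{1}{-95} \left(-87\right) = 2 \cdot 68 \frac{1}{68 + 6 \sqrt{2}} - - \frac{87}{95} = \frac{136}{68 + 6 \sqrt{2}} + \frac{87}{95} = \frac{87}{95} + \frac{136}{68 + 6 \sqrt{2}}$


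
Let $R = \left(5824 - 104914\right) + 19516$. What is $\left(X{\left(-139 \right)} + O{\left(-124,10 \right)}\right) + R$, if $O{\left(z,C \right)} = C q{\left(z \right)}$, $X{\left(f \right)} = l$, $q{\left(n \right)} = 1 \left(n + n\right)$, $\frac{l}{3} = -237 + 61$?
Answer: $-82582$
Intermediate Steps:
$l = -528$ ($l = 3 \left(-237 + 61\right) = 3 \left(-176\right) = -528$)
$q{\left(n \right)} = 2 n$ ($q{\left(n \right)} = 1 \cdot 2 n = 2 n$)
$R = -79574$ ($R = -99090 + 19516 = -79574$)
$X{\left(f \right)} = -528$
$O{\left(z,C \right)} = 2 C z$ ($O{\left(z,C \right)} = C 2 z = 2 C z$)
$\left(X{\left(-139 \right)} + O{\left(-124,10 \right)}\right) + R = \left(-528 + 2 \cdot 10 \left(-124\right)\right) - 79574 = \left(-528 - 2480\right) - 79574 = -3008 - 79574 = -82582$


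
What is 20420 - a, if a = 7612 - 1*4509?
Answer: 17317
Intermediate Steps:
a = 3103 (a = 7612 - 4509 = 3103)
20420 - a = 20420 - 1*3103 = 20420 - 3103 = 17317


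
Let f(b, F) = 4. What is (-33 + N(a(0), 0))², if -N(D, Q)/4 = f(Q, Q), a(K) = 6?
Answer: 2401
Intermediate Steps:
N(D, Q) = -16 (N(D, Q) = -4*4 = -16)
(-33 + N(a(0), 0))² = (-33 - 16)² = (-49)² = 2401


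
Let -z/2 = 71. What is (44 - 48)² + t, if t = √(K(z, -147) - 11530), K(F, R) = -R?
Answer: 16 + I*√11383 ≈ 16.0 + 106.69*I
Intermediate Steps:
z = -142 (z = -2*71 = -142)
t = I*√11383 (t = √(-1*(-147) - 11530) = √(147 - 11530) = √(-11383) = I*√11383 ≈ 106.69*I)
(44 - 48)² + t = (44 - 48)² + I*√11383 = (-4)² + I*√11383 = 16 + I*√11383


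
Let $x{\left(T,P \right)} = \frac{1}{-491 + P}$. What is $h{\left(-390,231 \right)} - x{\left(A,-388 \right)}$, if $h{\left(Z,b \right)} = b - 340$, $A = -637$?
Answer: $- \frac{95810}{879} \approx -109.0$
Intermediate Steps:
$h{\left(Z,b \right)} = -340 + b$
$h{\left(-390,231 \right)} - x{\left(A,-388 \right)} = \left(-340 + 231\right) - \frac{1}{-491 - 388} = -109 - \frac{1}{-879} = -109 - - \frac{1}{879} = -109 + \frac{1}{879} = - \frac{95810}{879}$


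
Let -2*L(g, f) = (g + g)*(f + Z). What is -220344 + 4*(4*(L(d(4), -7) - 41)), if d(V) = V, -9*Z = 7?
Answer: -1984520/9 ≈ -2.2050e+5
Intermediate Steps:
Z = -7/9 (Z = -⅑*7 = -7/9 ≈ -0.77778)
L(g, f) = -g*(-7/9 + f) (L(g, f) = -(g + g)*(f - 7/9)/2 = -2*g*(-7/9 + f)/2 = -g*(-7/9 + f))
-220344 + 4*(4*(L(d(4), -7) - 41)) = -220344 + 4*(4*((⅑)*4*(7 - 9*(-7)) - 41)) = -220344 + 4*(4*((⅑)*4*(7 + 63) - 41)) = -220344 + 4*(4*((⅑)*4*70 - 41)) = -220344 + 4*(4*(280/9 - 41)) = -220344 + 4*(4*(-89/9)) = -220344 + 4*(-356/9) = -220344 - 1424/9 = -1984520/9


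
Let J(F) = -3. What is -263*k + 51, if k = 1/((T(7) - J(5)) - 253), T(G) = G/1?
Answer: 12656/243 ≈ 52.082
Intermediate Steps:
T(G) = G (T(G) = G*1 = G)
k = -1/243 (k = 1/((7 - 1*(-3)) - 253) = 1/((7 + 3) - 253) = 1/(10 - 253) = 1/(-243) = -1/243 ≈ -0.0041152)
-263*k + 51 = -263*(-1/243) + 51 = 263/243 + 51 = 12656/243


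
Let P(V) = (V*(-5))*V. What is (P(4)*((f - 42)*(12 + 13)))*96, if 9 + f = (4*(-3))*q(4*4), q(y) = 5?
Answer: 21312000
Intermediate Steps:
f = -69 (f = -9 + (4*(-3))*5 = -9 - 12*5 = -9 - 60 = -69)
P(V) = -5*V² (P(V) = (-5*V)*V = -5*V²)
(P(4)*((f - 42)*(12 + 13)))*96 = ((-5*4²)*((-69 - 42)*(12 + 13)))*96 = ((-5*16)*(-111*25))*96 = -80*(-2775)*96 = 222000*96 = 21312000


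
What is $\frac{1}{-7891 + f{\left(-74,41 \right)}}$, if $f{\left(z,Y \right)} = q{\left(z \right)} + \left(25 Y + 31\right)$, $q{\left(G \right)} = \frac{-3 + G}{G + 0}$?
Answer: $- \frac{74}{505713} \approx -0.00014633$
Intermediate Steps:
$q{\left(G \right)} = \frac{-3 + G}{G}$
$f{\left(z,Y \right)} = 31 + 25 Y + \frac{-3 + z}{z}$ ($f{\left(z,Y \right)} = \frac{-3 + z}{z} + \left(25 Y + 31\right) = \frac{-3 + z}{z} + \left(31 + 25 Y\right) = 31 + 25 Y + \frac{-3 + z}{z}$)
$\frac{1}{-7891 + f{\left(-74,41 \right)}} = \frac{1}{-7891 + \left(32 - \frac{3}{-74} + 25 \cdot 41\right)} = \frac{1}{-7891 + \left(32 - - \frac{3}{74} + 1025\right)} = \frac{1}{-7891 + \left(32 + \frac{3}{74} + 1025\right)} = \frac{1}{-7891 + \frac{78221}{74}} = \frac{1}{- \frac{505713}{74}} = - \frac{74}{505713}$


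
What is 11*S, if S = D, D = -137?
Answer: -1507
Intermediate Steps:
S = -137
11*S = 11*(-137) = -1507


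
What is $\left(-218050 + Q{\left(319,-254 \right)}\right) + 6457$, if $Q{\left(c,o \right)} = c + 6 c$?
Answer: $-209360$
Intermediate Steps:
$Q{\left(c,o \right)} = 7 c$
$\left(-218050 + Q{\left(319,-254 \right)}\right) + 6457 = \left(-218050 + 7 \cdot 319\right) + 6457 = \left(-218050 + 2233\right) + 6457 = -215817 + 6457 = -209360$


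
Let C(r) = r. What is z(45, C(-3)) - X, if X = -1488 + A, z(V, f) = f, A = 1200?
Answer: 285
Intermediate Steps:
X = -288 (X = -1488 + 1200 = -288)
z(45, C(-3)) - X = -3 - 1*(-288) = -3 + 288 = 285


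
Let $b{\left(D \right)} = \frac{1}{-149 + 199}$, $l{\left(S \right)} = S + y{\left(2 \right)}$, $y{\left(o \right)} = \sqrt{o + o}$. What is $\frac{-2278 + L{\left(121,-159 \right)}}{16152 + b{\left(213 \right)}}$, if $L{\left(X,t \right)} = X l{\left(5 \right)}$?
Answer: $- \frac{71550}{807601} \approx -0.088596$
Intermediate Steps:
$y{\left(o \right)} = \sqrt{2} \sqrt{o}$ ($y{\left(o \right)} = \sqrt{2 o} = \sqrt{2} \sqrt{o}$)
$l{\left(S \right)} = 2 + S$ ($l{\left(S \right)} = S + \sqrt{2} \sqrt{2} = S + 2 = 2 + S$)
$b{\left(D \right)} = \frac{1}{50}$
$L{\left(X,t \right)} = 7 X$ ($L{\left(X,t \right)} = X \left(2 + 5\right) = X 7 = 7 X$)
$\frac{-2278 + L{\left(121,-159 \right)}}{16152 + b{\left(213 \right)}} = \frac{-2278 + 7 \cdot 121}{16152 + \frac{1}{50}} = \frac{-2278 + 847}{\frac{807601}{50}} = \left(-1431\right) \frac{50}{807601} = - \frac{71550}{807601}$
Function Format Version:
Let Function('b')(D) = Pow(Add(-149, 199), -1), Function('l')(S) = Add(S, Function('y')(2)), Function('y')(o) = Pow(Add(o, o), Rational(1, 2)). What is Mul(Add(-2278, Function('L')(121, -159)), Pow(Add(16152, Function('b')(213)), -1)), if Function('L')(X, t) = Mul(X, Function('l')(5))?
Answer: Rational(-71550, 807601) ≈ -0.088596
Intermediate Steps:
Function('y')(o) = Mul(Pow(2, Rational(1, 2)), Pow(o, Rational(1, 2))) (Function('y')(o) = Pow(Mul(2, o), Rational(1, 2)) = Mul(Pow(2, Rational(1, 2)), Pow(o, Rational(1, 2))))
Function('l')(S) = Add(2, S) (Function('l')(S) = Add(S, Mul(Pow(2, Rational(1, 2)), Pow(2, Rational(1, 2)))) = Add(S, 2) = Add(2, S))
Function('b')(D) = Rational(1, 50) (Function('b')(D) = Pow(50, -1) = Rational(1, 50))
Function('L')(X, t) = Mul(7, X) (Function('L')(X, t) = Mul(X, Add(2, 5)) = Mul(X, 7) = Mul(7, X))
Mul(Add(-2278, Function('L')(121, -159)), Pow(Add(16152, Function('b')(213)), -1)) = Mul(Add(-2278, Mul(7, 121)), Pow(Add(16152, Rational(1, 50)), -1)) = Mul(Add(-2278, 847), Pow(Rational(807601, 50), -1)) = Mul(-1431, Rational(50, 807601)) = Rational(-71550, 807601)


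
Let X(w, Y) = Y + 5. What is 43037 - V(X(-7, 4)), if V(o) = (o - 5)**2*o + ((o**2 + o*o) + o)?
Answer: 42722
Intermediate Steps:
X(w, Y) = 5 + Y
V(o) = o + 2*o**2 + o*(-5 + o)**2 (V(o) = (-5 + o)**2*o + ((o**2 + o**2) + o) = o*(-5 + o)**2 + (2*o**2 + o) = o*(-5 + o)**2 + (o + 2*o**2) = o + 2*o**2 + o*(-5 + o)**2)
43037 - V(X(-7, 4)) = 43037 - (5 + 4)*(26 + (5 + 4)**2 - 8*(5 + 4)) = 43037 - 9*(26 + 9**2 - 8*9) = 43037 - 9*(26 + 81 - 72) = 43037 - 9*35 = 43037 - 1*315 = 43037 - 315 = 42722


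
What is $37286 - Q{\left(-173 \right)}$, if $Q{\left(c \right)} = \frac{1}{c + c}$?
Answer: $\frac{12900957}{346} \approx 37286.0$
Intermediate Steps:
$Q{\left(c \right)} = \frac{1}{2 c}$
$37286 - Q{\left(-173 \right)} = 37286 - \frac{1}{2 \left(-173\right)} = 37286 - \frac{1}{2} \left(- \frac{1}{173}\right) = 37286 - - \frac{1}{346} = 37286 + \frac{1}{346} = \frac{12900957}{346}$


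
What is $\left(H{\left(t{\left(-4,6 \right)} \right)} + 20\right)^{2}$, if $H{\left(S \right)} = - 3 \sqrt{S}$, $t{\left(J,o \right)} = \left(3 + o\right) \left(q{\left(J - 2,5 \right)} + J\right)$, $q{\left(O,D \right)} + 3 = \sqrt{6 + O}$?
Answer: $\left(20 - 9 i \sqrt{7}\right)^{2} \approx -167.0 - 952.47 i$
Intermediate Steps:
$q{\left(O,D \right)} = -3 + \sqrt{6 + O}$
$t{\left(J,o \right)} = \left(3 + o\right) \left(-3 + J + \sqrt{4 + J}\right)$ ($t{\left(J,o \right)} = \left(3 + o\right) \left(\left(-3 + \sqrt{6 + \left(J - 2\right)}\right) + J\right) = \left(3 + o\right) \left(\left(-3 + \sqrt{6 + \left(-2 + J\right)}\right) + J\right) = \left(3 + o\right) \left(\left(-3 + \sqrt{4 + J}\right) + J\right) = \left(3 + o\right) \left(-3 + J + \sqrt{4 + J}\right)$)
$\left(H{\left(t{\left(-4,6 \right)} \right)} + 20\right)^{2} = \left(- 3 \sqrt{-9 + 3 \left(-4\right) + 3 \sqrt{4 - 4} - 24 + 6 \left(-3 + \sqrt{4 - 4}\right)} + 20\right)^{2} = \left(- 3 \sqrt{-9 - 12 + 3 \sqrt{0} - 24 + 6 \left(-3 + \sqrt{0}\right)} + 20\right)^{2} = \left(- 3 \sqrt{-9 - 12 + 3 \cdot 0 - 24 + 6 \left(-3 + 0\right)} + 20\right)^{2} = \left(- 3 \sqrt{-9 - 12 + 0 - 24 + 6 \left(-3\right)} + 20\right)^{2} = \left(- 3 \sqrt{-9 - 12 + 0 - 24 - 18} + 20\right)^{2} = \left(- 3 \sqrt{-63} + 20\right)^{2} = \left(- 3 \cdot 3 i \sqrt{7} + 20\right)^{2} = \left(- 9 i \sqrt{7} + 20\right)^{2} = \left(20 - 9 i \sqrt{7}\right)^{2}$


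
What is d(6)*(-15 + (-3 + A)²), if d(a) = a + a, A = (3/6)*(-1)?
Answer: -33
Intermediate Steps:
A = -½ (A = ((⅙)*3)*(-1) = (½)*(-1) = -½ ≈ -0.50000)
d(a) = 2*a
d(6)*(-15 + (-3 + A)²) = (2*6)*(-15 + (-3 - ½)²) = 12*(-15 + (-7/2)²) = 12*(-15 + 49/4) = 12*(-11/4) = -33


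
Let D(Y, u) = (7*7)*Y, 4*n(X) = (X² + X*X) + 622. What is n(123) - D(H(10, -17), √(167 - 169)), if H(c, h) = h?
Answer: 8553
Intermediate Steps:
n(X) = 311/2 + X²/2 (n(X) = ((X² + X*X) + 622)/4 = ((X² + X²) + 622)/4 = (2*X² + 622)/4 = (622 + 2*X²)/4 = 311/2 + X²/2)
D(Y, u) = 49*Y
n(123) - D(H(10, -17), √(167 - 169)) = (311/2 + (½)*123²) - 49*(-17) = (311/2 + (½)*15129) - 1*(-833) = (311/2 + 15129/2) + 833 = 7720 + 833 = 8553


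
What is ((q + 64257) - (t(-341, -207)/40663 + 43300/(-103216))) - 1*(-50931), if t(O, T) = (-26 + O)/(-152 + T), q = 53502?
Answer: 63543526955448877/376687230668 ≈ 1.6869e+5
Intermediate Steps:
t(O, T) = (-26 + O)/(-152 + T)
((q + 64257) - (t(-341, -207)/40663 + 43300/(-103216))) - 1*(-50931) = ((53502 + 64257) - (((-26 - 341)/(-152 - 207))/40663 + 43300/(-103216))) - 1*(-50931) = (117759 - ((-367/(-359))*(1/40663) + 43300*(-1/103216))) + 50931 = (117759 - (-1/359*(-367)*(1/40663) - 10825/25804)) + 50931 = (117759 - ((367/359)*(1/40663) - 10825/25804)) + 50931 = (117759 - (367/14598017 - 10825/25804)) + 50931 = (117759 - 1*(-158014063957/376687230668)) + 50931 = (117759 + 158014063957/376687230668) + 50931 = 44358469610296969/376687230668 + 50931 = 63543526955448877/376687230668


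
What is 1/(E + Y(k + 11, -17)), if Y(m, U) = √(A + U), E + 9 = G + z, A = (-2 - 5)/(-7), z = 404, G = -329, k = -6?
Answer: 33/2186 - I/1093 ≈ 0.015096 - 0.00091491*I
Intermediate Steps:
A = 1 (A = -7*(-⅐) = 1)
E = 66 (E = -9 + (-329 + 404) = -9 + 75 = 66)
Y(m, U) = √(1 + U)
1/(E + Y(k + 11, -17)) = 1/(66 + √(1 - 17)) = 1/(66 + √(-16)) = 1/(66 + 4*I) = (66 - 4*I)/4372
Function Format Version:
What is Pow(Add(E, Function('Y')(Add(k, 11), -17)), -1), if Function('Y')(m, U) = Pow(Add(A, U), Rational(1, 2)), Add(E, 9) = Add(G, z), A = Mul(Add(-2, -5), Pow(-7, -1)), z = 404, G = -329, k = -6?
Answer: Add(Rational(33, 2186), Mul(Rational(-1, 1093), I)) ≈ Add(0.015096, Mul(-0.00091491, I))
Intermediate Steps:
A = 1 (A = Mul(-7, Rational(-1, 7)) = 1)
E = 66 (E = Add(-9, Add(-329, 404)) = Add(-9, 75) = 66)
Function('Y')(m, U) = Pow(Add(1, U), Rational(1, 2))
Pow(Add(E, Function('Y')(Add(k, 11), -17)), -1) = Pow(Add(66, Pow(Add(1, -17), Rational(1, 2))), -1) = Pow(Add(66, Pow(-16, Rational(1, 2))), -1) = Pow(Add(66, Mul(4, I)), -1) = Mul(Rational(1, 4372), Add(66, Mul(-4, I)))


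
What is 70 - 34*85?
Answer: -2820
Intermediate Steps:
70 - 34*85 = 70 - 2890 = -2820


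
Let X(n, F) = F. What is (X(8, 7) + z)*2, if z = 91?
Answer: 196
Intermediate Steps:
(X(8, 7) + z)*2 = (7 + 91)*2 = 98*2 = 196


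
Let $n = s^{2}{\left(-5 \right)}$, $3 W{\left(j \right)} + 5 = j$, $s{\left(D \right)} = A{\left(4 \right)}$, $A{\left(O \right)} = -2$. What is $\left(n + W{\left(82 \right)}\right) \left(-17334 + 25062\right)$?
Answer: $229264$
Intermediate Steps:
$s{\left(D \right)} = -2$
$W{\left(j \right)} = - \frac{5}{3} + \frac{j}{3}$
$n = 4$ ($n = \left(-2\right)^{2} = 4$)
$\left(n + W{\left(82 \right)}\right) \left(-17334 + 25062\right) = \left(4 + \left(- \frac{5}{3} + \frac{1}{3} \cdot 82\right)\right) \left(-17334 + 25062\right) = \left(4 + \left(- \frac{5}{3} + \frac{82}{3}\right)\right) 7728 = \left(4 + \frac{77}{3}\right) 7728 = \frac{89}{3} \cdot 7728 = 229264$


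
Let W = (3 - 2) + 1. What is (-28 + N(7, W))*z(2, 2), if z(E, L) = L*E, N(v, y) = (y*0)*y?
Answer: -112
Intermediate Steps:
W = 2 (W = 1 + 1 = 2)
N(v, y) = 0 (N(v, y) = 0*y = 0)
z(E, L) = E*L
(-28 + N(7, W))*z(2, 2) = (-28 + 0)*(2*2) = -28*4 = -112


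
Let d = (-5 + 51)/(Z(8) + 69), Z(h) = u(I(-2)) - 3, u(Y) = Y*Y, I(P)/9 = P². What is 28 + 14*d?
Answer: 19390/681 ≈ 28.473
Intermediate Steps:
I(P) = 9*P²
u(Y) = Y²
Z(h) = 1293 (Z(h) = (9*(-2)²)² - 3 = (9*4)² - 3 = 36² - 3 = 1296 - 3 = 1293)
d = 23/681 (d = (-5 + 51)/(1293 + 69) = 46/1362 = 46*(1/1362) = 23/681 ≈ 0.033774)
28 + 14*d = 28 + 14*(23/681) = 28 + 322/681 = 19390/681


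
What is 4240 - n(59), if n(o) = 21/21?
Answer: 4239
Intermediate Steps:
n(o) = 1 (n(o) = 21*(1/21) = 1)
4240 - n(59) = 4240 - 1*1 = 4240 - 1 = 4239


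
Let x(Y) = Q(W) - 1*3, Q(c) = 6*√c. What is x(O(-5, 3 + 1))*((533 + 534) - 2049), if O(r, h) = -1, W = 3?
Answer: 2946 - 5892*√3 ≈ -7259.2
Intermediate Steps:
x(Y) = -3 + 6*√3 (x(Y) = 6*√3 - 1*3 = 6*√3 - 3 = -3 + 6*√3)
x(O(-5, 3 + 1))*((533 + 534) - 2049) = (-3 + 6*√3)*((533 + 534) - 2049) = (-3 + 6*√3)*(1067 - 2049) = (-3 + 6*√3)*(-982) = 2946 - 5892*√3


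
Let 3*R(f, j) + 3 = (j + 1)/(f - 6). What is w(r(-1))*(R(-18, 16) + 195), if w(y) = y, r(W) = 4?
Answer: 13951/18 ≈ 775.06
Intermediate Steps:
R(f, j) = -1 + (1 + j)/(3*(-6 + f)) (R(f, j) = -1 + ((j + 1)/(f - 6))/3 = -1 + ((1 + j)/(-6 + f))/3 = -1 + (1 + j)/(3*(-6 + f)))
w(r(-1))*(R(-18, 16) + 195) = 4*((19 + 16 - 3*(-18))/(3*(-6 - 18)) + 195) = 4*((1/3)*(19 + 16 + 54)/(-24) + 195) = 4*((1/3)*(-1/24)*89 + 195) = 4*(-89/72 + 195) = 4*(13951/72) = 13951/18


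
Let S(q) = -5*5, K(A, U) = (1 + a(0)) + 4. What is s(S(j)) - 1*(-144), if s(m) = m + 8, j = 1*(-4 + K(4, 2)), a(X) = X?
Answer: 127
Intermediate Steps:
K(A, U) = 5 (K(A, U) = (1 + 0) + 4 = 1 + 4 = 5)
j = 1 (j = 1*(-4 + 5) = 1*1 = 1)
S(q) = -25
s(m) = 8 + m
s(S(j)) - 1*(-144) = (8 - 25) - 1*(-144) = -17 + 144 = 127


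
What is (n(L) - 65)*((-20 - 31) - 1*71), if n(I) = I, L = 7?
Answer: 7076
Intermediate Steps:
(n(L) - 65)*((-20 - 31) - 1*71) = (7 - 65)*((-20 - 31) - 1*71) = -58*(-51 - 71) = -58*(-122) = 7076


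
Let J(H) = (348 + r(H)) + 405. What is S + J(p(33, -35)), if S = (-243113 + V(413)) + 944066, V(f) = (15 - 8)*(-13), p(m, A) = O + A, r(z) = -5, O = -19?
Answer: 701610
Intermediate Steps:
p(m, A) = -19 + A
J(H) = 748 (J(H) = (348 - 5) + 405 = 343 + 405 = 748)
V(f) = -91 (V(f) = 7*(-13) = -91)
S = 700862 (S = (-243113 - 91) + 944066 = -243204 + 944066 = 700862)
S + J(p(33, -35)) = 700862 + 748 = 701610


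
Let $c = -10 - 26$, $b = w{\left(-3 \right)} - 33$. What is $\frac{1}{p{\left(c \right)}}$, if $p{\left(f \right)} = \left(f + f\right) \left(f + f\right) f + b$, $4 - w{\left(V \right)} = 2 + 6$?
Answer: $- \frac{1}{186661} \approx -5.3573 \cdot 10^{-6}$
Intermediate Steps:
$w{\left(V \right)} = -4$ ($w{\left(V \right)} = 4 - \left(2 + 6\right) = 4 - 8 = -4$)
$b = -37$ ($b = -4 - 33 = -37$)
$c = -36$
$p{\left(f \right)} = -37 + 4 f^{3}$ ($p{\left(f \right)} = \left(f + f\right) \left(f + f\right) f - 37 = 2 f 2 f f - 37 = 4 f^{2} f - 37 = 4 f^{3} - 37 = -37 + 4 f^{3}$)
$\frac{1}{p{\left(c \right)}} = \frac{1}{-37 + 4 \left(-36\right)^{3}} = \frac{1}{-37 + 4 \left(-46656\right)} = \frac{1}{-37 - 186624} = \frac{1}{-186661} = - \frac{1}{186661}$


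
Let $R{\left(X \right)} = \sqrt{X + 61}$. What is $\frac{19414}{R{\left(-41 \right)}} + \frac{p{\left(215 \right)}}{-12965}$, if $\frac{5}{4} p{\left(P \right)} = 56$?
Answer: $- \frac{224}{64825} + \frac{9707 \sqrt{5}}{5} \approx 4341.1$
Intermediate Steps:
$R{\left(X \right)} = \sqrt{61 + X}$
$p{\left(P \right)} = \frac{224}{5}$ ($p{\left(P \right)} = \frac{4}{5} \cdot 56 = \frac{224}{5}$)
$\frac{19414}{R{\left(-41 \right)}} + \frac{p{\left(215 \right)}}{-12965} = \frac{19414}{\sqrt{61 - 41}} + \frac{224}{5 \left(-12965\right)} = \frac{19414}{\sqrt{20}} + \frac{224}{5} \left(- \frac{1}{12965}\right) = \frac{19414}{2 \sqrt{5}} - \frac{224}{64825} = 19414 \frac{\sqrt{5}}{10} - \frac{224}{64825} = \frac{9707 \sqrt{5}}{5} - \frac{224}{64825} = - \frac{224}{64825} + \frac{9707 \sqrt{5}}{5}$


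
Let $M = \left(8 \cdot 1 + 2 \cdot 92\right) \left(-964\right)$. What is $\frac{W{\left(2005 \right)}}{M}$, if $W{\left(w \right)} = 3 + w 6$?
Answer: $- \frac{4011}{61696} \approx -0.065012$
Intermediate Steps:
$W{\left(w \right)} = 3 + 6 w$
$M = -185088$ ($M = \left(8 + 184\right) \left(-964\right) = 192 \left(-964\right) = -185088$)
$\frac{W{\left(2005 \right)}}{M} = \frac{3 + 6 \cdot 2005}{-185088} = \left(3 + 12030\right) \left(- \frac{1}{185088}\right) = 12033 \left(- \frac{1}{185088}\right) = - \frac{4011}{61696}$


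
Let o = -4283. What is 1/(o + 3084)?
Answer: -1/1199 ≈ -0.00083403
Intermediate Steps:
1/(o + 3084) = 1/(-4283 + 3084) = 1/(-1199) = -1/1199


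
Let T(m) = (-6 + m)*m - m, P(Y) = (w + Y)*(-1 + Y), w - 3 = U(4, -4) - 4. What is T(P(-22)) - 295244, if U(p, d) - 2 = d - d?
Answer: -65336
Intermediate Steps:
U(p, d) = 2 (U(p, d) = 2 + (d - d) = 2 + 0 = 2)
w = 1 (w = 3 + (2 - 4) = 3 - 2 = 1)
P(Y) = (1 + Y)*(-1 + Y)
T(m) = -m + m*(-6 + m) (T(m) = m*(-6 + m) - m = -m + m*(-6 + m))
T(P(-22)) - 295244 = (-1 + (-22)**2)*(-7 + (-1 + (-22)**2)) - 295244 = (-1 + 484)*(-7 + (-1 + 484)) - 295244 = 483*(-7 + 483) - 295244 = 483*476 - 295244 = 229908 - 295244 = -65336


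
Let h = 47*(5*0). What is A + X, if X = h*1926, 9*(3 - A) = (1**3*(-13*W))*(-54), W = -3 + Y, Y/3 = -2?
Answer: 705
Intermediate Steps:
Y = -6 (Y = 3*(-2) = -6)
W = -9 (W = -3 - 6 = -9)
h = 0 (h = 47*0 = 0)
A = 705 (A = 3 - 1**3*(-13*(-9))*(-54)/9 = 3 - 1*117*(-54)/9 = 3 - 13*(-54) = 3 - 1/9*(-6318) = 3 + 702 = 705)
X = 0 (X = 0*1926 = 0)
A + X = 705 + 0 = 705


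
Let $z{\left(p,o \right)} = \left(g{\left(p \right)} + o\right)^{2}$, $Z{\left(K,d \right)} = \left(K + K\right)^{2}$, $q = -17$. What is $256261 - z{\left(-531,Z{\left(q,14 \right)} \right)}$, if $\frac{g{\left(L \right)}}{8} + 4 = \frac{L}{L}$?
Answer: $-1025163$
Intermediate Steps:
$Z{\left(K,d \right)} = 4 K^{2}$ ($Z{\left(K,d \right)} = \left(2 K\right)^{2} = 4 K^{2}$)
$g{\left(L \right)} = -24$ ($g{\left(L \right)} = -32 + 8 \frac{L}{L} = -32 + 8 \cdot 1 = -32 + 8 = -24$)
$z{\left(p,o \right)} = \left(-24 + o\right)^{2}$
$256261 - z{\left(-531,Z{\left(q,14 \right)} \right)} = 256261 - \left(-24 + 4 \left(-17\right)^{2}\right)^{2} = 256261 - \left(-24 + 4 \cdot 289\right)^{2} = 256261 - \left(-24 + 1156\right)^{2} = 256261 - 1132^{2} = 256261 - 1281424 = -1025163$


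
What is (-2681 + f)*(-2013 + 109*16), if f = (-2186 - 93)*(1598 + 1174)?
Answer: 1700098561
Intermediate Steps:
f = -6317388 (f = -2279*2772 = -6317388)
(-2681 + f)*(-2013 + 109*16) = (-2681 - 6317388)*(-2013 + 109*16) = -6320069*(-2013 + 1744) = -6320069*(-269) = 1700098561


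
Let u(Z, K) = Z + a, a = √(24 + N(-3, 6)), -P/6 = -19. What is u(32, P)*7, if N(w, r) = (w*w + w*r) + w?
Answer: 224 + 14*√3 ≈ 248.25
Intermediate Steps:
N(w, r) = w + w² + r*w (N(w, r) = (w² + r*w) + w = w + w² + r*w)
P = 114 (P = -6*(-19) = 114)
a = 2*√3 (a = √(24 - 3*(1 + 6 - 3)) = √(24 - 3*4) = √(24 - 12) = √12 = 2*√3 ≈ 3.4641)
u(Z, K) = Z + 2*√3
u(32, P)*7 = (32 + 2*√3)*7 = 224 + 14*√3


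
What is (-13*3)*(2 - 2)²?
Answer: 0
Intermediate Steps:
(-13*3)*(2 - 2)² = -39*0² = -39*0 = 0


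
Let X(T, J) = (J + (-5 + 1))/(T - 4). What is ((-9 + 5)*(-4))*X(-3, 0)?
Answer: 64/7 ≈ 9.1429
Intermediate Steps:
X(T, J) = (-4 + J)/(-4 + T) (X(T, J) = (J - 4)/(-4 + T) = (-4 + J)/(-4 + T))
((-9 + 5)*(-4))*X(-3, 0) = ((-9 + 5)*(-4))*((-4 + 0)/(-4 - 3)) = (-4*(-4))*(-4/(-7)) = 16*(-⅐*(-4)) = 16*(4/7) = 64/7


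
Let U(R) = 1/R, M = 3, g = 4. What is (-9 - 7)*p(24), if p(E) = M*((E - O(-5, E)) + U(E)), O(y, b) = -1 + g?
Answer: -1010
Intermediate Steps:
O(y, b) = 3 (O(y, b) = -1 + 4 = 3)
p(E) = -9 + 3*E + 3/E (p(E) = 3*((E - 1*3) + 1/E) = 3*((E - 3) + 1/E) = 3*((-3 + E) + 1/E) = 3*(-3 + E + 1/E) = -9 + 3*E + 3/E)
(-9 - 7)*p(24) = (-9 - 7)*(-9 + 3*24 + 3/24) = -16*(-9 + 72 + 3*(1/24)) = -16*(-9 + 72 + ⅛) = -16*505/8 = -1010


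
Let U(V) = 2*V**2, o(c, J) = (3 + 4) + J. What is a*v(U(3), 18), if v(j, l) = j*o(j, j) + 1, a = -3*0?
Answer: 0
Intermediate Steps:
a = 0
o(c, J) = 7 + J
v(j, l) = 1 + j*(7 + j) (v(j, l) = j*(7 + j) + 1 = 1 + j*(7 + j))
a*v(U(3), 18) = 0*(1 + (2*3**2)*(7 + 2*3**2)) = 0*(1 + (2*9)*(7 + 2*9)) = 0*(1 + 18*(7 + 18)) = 0*(1 + 18*25) = 0*(1 + 450) = 0*451 = 0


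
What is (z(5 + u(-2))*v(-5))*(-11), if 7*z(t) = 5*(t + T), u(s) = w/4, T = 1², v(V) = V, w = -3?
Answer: 825/4 ≈ 206.25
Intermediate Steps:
T = 1
u(s) = -¾ (u(s) = -3/4 = -3*¼ = -¾)
z(t) = 5/7 + 5*t/7 (z(t) = (5*(t + 1))/7 = (5*(1 + t))/7 = (5 + 5*t)/7 = 5/7 + 5*t/7)
(z(5 + u(-2))*v(-5))*(-11) = ((5/7 + 5*(5 - ¾)/7)*(-5))*(-11) = ((5/7 + (5/7)*(17/4))*(-5))*(-11) = ((5/7 + 85/28)*(-5))*(-11) = ((15/4)*(-5))*(-11) = -75/4*(-11) = 825/4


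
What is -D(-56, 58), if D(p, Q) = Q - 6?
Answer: -52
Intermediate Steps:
D(p, Q) = -6 + Q
-D(-56, 58) = -(-6 + 58) = -1*52 = -52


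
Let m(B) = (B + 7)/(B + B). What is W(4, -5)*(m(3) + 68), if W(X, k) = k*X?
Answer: -4180/3 ≈ -1393.3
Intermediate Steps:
W(X, k) = X*k
m(B) = (7 + B)/(2*B) (m(B) = (7 + B)/((2*B)) = (7 + B)*(1/(2*B)) = (7 + B)/(2*B))
W(4, -5)*(m(3) + 68) = (4*(-5))*((1/2)*(7 + 3)/3 + 68) = -20*((1/2)*(1/3)*10 + 68) = -20*(5/3 + 68) = -20*209/3 = -4180/3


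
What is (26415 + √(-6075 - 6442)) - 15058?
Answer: 11357 + I*√12517 ≈ 11357.0 + 111.88*I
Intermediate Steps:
(26415 + √(-6075 - 6442)) - 15058 = (26415 + √(-12517)) - 15058 = (26415 + I*√12517) - 15058 = 11357 + I*√12517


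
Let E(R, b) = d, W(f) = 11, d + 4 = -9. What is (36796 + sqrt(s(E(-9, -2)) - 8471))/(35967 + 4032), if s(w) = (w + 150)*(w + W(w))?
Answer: 36796/39999 + I*sqrt(8745)/39999 ≈ 0.91992 + 0.0023379*I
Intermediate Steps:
d = -13 (d = -4 - 9 = -13)
E(R, b) = -13
s(w) = (11 + w)*(150 + w) (s(w) = (w + 150)*(w + 11) = (150 + w)*(11 + w) = (11 + w)*(150 + w))
(36796 + sqrt(s(E(-9, -2)) - 8471))/(35967 + 4032) = (36796 + sqrt((1650 + (-13)**2 + 161*(-13)) - 8471))/(35967 + 4032) = (36796 + sqrt((1650 + 169 - 2093) - 8471))/39999 = (36796 + sqrt(-274 - 8471))*(1/39999) = (36796 + sqrt(-8745))*(1/39999) = (36796 + I*sqrt(8745))*(1/39999) = 36796/39999 + I*sqrt(8745)/39999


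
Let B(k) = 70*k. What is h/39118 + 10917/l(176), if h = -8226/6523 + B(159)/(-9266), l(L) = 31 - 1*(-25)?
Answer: 6452967762750093/33101246806936 ≈ 194.95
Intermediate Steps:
l(L) = 56 (l(L) = 31 + 25 = 56)
h = -74411553/30221059 (h = -8226/6523 + (70*159)/(-9266) = -8226*1/6523 + 11130*(-1/9266) = -8226/6523 - 5565/4633 = -74411553/30221059 ≈ -2.4622)
h/39118 + 10917/l(176) = -74411553/30221059/39118 + 10917/56 = -74411553/30221059*1/39118 + 10917*(1/56) = -74411553/1182187385962 + 10917/56 = 6452967762750093/33101246806936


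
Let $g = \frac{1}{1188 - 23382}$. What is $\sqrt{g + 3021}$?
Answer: $\frac{\sqrt{18371172002}}{2466} \approx 54.964$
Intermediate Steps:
$g = - \frac{1}{22194}$ ($g = \frac{1}{-22194} = - \frac{1}{22194} \approx -4.5057 \cdot 10^{-5}$)
$\sqrt{g + 3021} = \sqrt{- \frac{1}{22194} + 3021} = \sqrt{\frac{67048073}{22194}} = \frac{\sqrt{18371172002}}{2466}$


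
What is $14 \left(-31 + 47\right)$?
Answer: $224$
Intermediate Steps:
$14 \left(-31 + 47\right) = 14 \cdot 16 = 224$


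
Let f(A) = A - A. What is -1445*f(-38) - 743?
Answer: -743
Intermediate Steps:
f(A) = 0
-1445*f(-38) - 743 = -1445*0 - 743 = 0 - 743 = -743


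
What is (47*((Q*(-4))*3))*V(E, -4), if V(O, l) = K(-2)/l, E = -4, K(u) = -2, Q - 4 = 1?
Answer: -1410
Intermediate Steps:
Q = 5 (Q = 4 + 1 = 5)
V(O, l) = -2/l
(47*((Q*(-4))*3))*V(E, -4) = (47*((5*(-4))*3))*(-2/(-4)) = (47*(-20*3))*(-2*(-¼)) = (47*(-60))*(½) = -2820*½ = -1410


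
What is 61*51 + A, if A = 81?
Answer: 3192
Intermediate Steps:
61*51 + A = 61*51 + 81 = 3111 + 81 = 3192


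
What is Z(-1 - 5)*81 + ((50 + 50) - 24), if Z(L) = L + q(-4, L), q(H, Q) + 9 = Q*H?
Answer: 805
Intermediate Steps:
q(H, Q) = -9 + H*Q (q(H, Q) = -9 + Q*H = -9 + H*Q)
Z(L) = -9 - 3*L (Z(L) = L + (-9 - 4*L) = -9 - 3*L)
Z(-1 - 5)*81 + ((50 + 50) - 24) = (-9 - 3*(-1 - 5))*81 + ((50 + 50) - 24) = (-9 - 3*(-6))*81 + (100 - 24) = (-9 + 18)*81 + 76 = 9*81 + 76 = 729 + 76 = 805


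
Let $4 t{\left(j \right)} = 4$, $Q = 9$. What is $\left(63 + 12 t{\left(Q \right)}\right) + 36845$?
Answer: $36920$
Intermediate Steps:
$t{\left(j \right)} = 1$ ($t{\left(j \right)} = \frac{1}{4} \cdot 4 = 1$)
$\left(63 + 12 t{\left(Q \right)}\right) + 36845 = \left(63 + 12 \cdot 1\right) + 36845 = \left(63 + 12\right) + 36845 = 75 + 36845 = 36920$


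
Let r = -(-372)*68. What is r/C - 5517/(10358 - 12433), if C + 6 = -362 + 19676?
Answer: 13250953/3338675 ≈ 3.9689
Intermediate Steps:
C = 19308 (C = -6 + (-362 + 19676) = -6 + 19314 = 19308)
r = 25296 (r = -372*(-68) = 25296)
r/C - 5517/(10358 - 12433) = 25296/19308 - 5517/(10358 - 12433) = 25296*(1/19308) - 5517/(-2075) = 2108/1609 - 5517*(-1/2075) = 2108/1609 + 5517/2075 = 13250953/3338675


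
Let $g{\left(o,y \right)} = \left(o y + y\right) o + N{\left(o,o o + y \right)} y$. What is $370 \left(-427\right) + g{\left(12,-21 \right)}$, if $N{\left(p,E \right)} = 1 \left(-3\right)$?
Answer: $-161203$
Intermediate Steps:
$N{\left(p,E \right)} = -3$
$g{\left(o,y \right)} = - 3 y + o \left(y + o y\right)$ ($g{\left(o,y \right)} = \left(o y + y\right) o - 3 y = \left(y + o y\right) o - 3 y = o \left(y + o y\right) - 3 y = - 3 y + o \left(y + o y\right)$)
$370 \left(-427\right) + g{\left(12,-21 \right)} = 370 \left(-427\right) - 21 \left(-3 + 12 + 12^{2}\right) = -157990 - 21 \left(-3 + 12 + 144\right) = -157990 - 3213 = -161203$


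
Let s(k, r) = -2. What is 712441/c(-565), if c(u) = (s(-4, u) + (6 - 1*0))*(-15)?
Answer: -712441/60 ≈ -11874.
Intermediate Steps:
c(u) = -60 (c(u) = (-2 + (6 - 1*0))*(-15) = (-2 + (6 + 0))*(-15) = (-2 + 6)*(-15) = 4*(-15) = -60)
712441/c(-565) = 712441/(-60) = 712441*(-1/60) = -712441/60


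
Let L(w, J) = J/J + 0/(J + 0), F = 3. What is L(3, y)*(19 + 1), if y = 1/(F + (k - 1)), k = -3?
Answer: 20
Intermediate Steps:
y = -1 (y = 1/(3 + (-3 - 1)) = 1/(3 - 4) = 1/(-1) = -1)
L(w, J) = 1 (L(w, J) = 1 + 0/J = 1 + 0 = 1)
L(3, y)*(19 + 1) = 1*(19 + 1) = 1*20 = 20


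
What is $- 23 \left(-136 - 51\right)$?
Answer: $4301$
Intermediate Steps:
$- 23 \left(-136 - 51\right) = \left(-23\right) \left(-187\right) = 4301$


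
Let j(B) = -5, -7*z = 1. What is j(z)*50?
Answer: -250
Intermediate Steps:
z = -⅐ (z = -⅐*1 = -⅐ ≈ -0.14286)
j(z)*50 = -5*50 = -250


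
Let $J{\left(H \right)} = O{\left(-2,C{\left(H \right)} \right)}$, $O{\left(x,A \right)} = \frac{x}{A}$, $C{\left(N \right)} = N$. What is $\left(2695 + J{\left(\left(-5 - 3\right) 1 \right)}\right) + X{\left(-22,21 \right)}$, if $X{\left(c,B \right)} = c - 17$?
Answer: $\frac{10625}{4} \approx 2656.3$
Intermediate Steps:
$X{\left(c,B \right)} = -17 + c$
$J{\left(H \right)} = - \frac{2}{H}$
$\left(2695 + J{\left(\left(-5 - 3\right) 1 \right)}\right) + X{\left(-22,21 \right)} = \left(2695 - \frac{2}{\left(-5 - 3\right) 1}\right) - 39 = \left(2695 - \frac{2}{\left(-8\right) 1}\right) - 39 = \left(2695 - \frac{2}{-8}\right) - 39 = \left(2695 - - \frac{1}{4}\right) - 39 = \left(2695 + \frac{1}{4}\right) - 39 = \frac{10781}{4} - 39 = \frac{10625}{4}$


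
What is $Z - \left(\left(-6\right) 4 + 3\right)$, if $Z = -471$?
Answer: $-450$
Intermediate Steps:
$Z - \left(\left(-6\right) 4 + 3\right) = -471 - \left(\left(-6\right) 4 + 3\right) = -471 - \left(-24 + 3\right) = -471 - -21 = -471 + 21 = -450$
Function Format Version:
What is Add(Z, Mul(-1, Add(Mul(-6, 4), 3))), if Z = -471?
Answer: -450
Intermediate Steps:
Add(Z, Mul(-1, Add(Mul(-6, 4), 3))) = Add(-471, Mul(-1, Add(Mul(-6, 4), 3))) = Add(-471, Mul(-1, Add(-24, 3))) = Add(-471, Mul(-1, -21)) = Add(-471, 21) = -450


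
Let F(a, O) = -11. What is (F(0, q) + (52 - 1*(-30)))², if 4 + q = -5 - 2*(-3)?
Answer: 5041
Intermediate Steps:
q = -3 (q = -4 + (-5 - 2*(-3)) = -4 + (-5 + 6) = -4 + 1 = -3)
(F(0, q) + (52 - 1*(-30)))² = (-11 + (52 - 1*(-30)))² = (-11 + (52 + 30))² = (-11 + 82)² = 71² = 5041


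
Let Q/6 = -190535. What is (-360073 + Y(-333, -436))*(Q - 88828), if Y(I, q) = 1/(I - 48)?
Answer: 169020599984932/381 ≈ 4.4362e+11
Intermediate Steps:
Q = -1143210 (Q = 6*(-190535) = -1143210)
Y(I, q) = 1/(-48 + I)
(-360073 + Y(-333, -436))*(Q - 88828) = (-360073 + 1/(-48 - 333))*(-1143210 - 88828) = (-360073 + 1/(-381))*(-1232038) = (-360073 - 1/381)*(-1232038) = -137187814/381*(-1232038) = 169020599984932/381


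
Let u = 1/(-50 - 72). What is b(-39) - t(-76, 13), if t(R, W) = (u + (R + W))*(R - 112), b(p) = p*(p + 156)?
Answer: -1000921/61 ≈ -16409.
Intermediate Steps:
b(p) = p*(156 + p)
u = -1/122 (u = 1/(-122) = -1/122 ≈ -0.0081967)
t(R, W) = (-112 + R)*(-1/122 + R + W) (t(R, W) = (-1/122 + (R + W))*(R - 112) = (-1/122 + R + W)*(-112 + R) = (-112 + R)*(-1/122 + R + W))
b(-39) - t(-76, 13) = -39*(156 - 39) - (56/61 + (-76)² - 112*13 - 13665/122*(-76) - 76*13) = -39*117 - (56/61 + 5776 - 1456 + 519270/61 - 988) = -4563 - 1*722578/61 = -4563 - 722578/61 = -1000921/61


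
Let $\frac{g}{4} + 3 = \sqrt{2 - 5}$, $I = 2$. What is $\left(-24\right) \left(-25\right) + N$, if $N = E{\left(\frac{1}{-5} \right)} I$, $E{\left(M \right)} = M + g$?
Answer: $\frac{2878}{5} + 8 i \sqrt{3} \approx 575.6 + 13.856 i$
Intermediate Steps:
$g = -12 + 4 i \sqrt{3}$ ($g = -12 + 4 \sqrt{2 - 5} = -12 + 4 \sqrt{-3} = -12 + 4 i \sqrt{3} \approx -12.0 + 6.9282 i$)
$E{\left(M \right)} = -12 + M + 4 i \sqrt{3}$ ($E{\left(M \right)} = M - \left(12 - 4 i \sqrt{3}\right) = -12 + M + 4 i \sqrt{3}$)
$N = - \frac{122}{5} + 8 i \sqrt{3}$ ($N = \left(-12 + \frac{1}{-5} + 4 i \sqrt{3}\right) 2 = \left(-12 - \frac{1}{5} + 4 i \sqrt{3}\right) 2 = \left(- \frac{61}{5} + 4 i \sqrt{3}\right) 2 = - \frac{122}{5} + 8 i \sqrt{3} \approx -24.4 + 13.856 i$)
$\left(-24\right) \left(-25\right) + N = \left(-24\right) \left(-25\right) - \left(\frac{122}{5} - 8 i \sqrt{3}\right) = 600 - \left(\frac{122}{5} - 8 i \sqrt{3}\right) = \frac{2878}{5} + 8 i \sqrt{3}$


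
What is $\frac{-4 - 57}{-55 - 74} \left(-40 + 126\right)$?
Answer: $\frac{122}{3} \approx 40.667$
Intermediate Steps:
$\frac{-4 - 57}{-55 - 74} \left(-40 + 126\right) = - \frac{61}{-129} \cdot 86 = \left(-61\right) \left(- \frac{1}{129}\right) 86 = \frac{61}{129} \cdot 86 = \frac{122}{3}$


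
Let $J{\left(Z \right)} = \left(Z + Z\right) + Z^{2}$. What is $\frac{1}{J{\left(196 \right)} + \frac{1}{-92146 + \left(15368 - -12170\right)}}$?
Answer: $\frac{64608}{2507307263} \approx 2.5768 \cdot 10^{-5}$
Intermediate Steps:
$J{\left(Z \right)} = Z^{2} + 2 Z$ ($J{\left(Z \right)} = 2 Z + Z^{2} = Z^{2} + 2 Z$)
$\frac{1}{J{\left(196 \right)} + \frac{1}{-92146 + \left(15368 - -12170\right)}} = \frac{1}{196 \left(2 + 196\right) + \frac{1}{-92146 + \left(15368 - -12170\right)}} = \frac{1}{196 \cdot 198 + \frac{1}{-92146 + \left(15368 + 12170\right)}} = \frac{1}{38808 + \frac{1}{-92146 + 27538}} = \frac{1}{38808 + \frac{1}{-64608}} = \frac{1}{38808 - \frac{1}{64608}} = \frac{1}{\frac{2507307263}{64608}} = \frac{64608}{2507307263}$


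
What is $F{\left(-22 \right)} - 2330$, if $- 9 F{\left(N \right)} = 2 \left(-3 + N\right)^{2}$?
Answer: $- \frac{22220}{9} \approx -2468.9$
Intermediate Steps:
$F{\left(N \right)} = - \frac{2 \left(-3 + N\right)^{2}}{9}$
$F{\left(-22 \right)} - 2330 = - \frac{2 \left(-3 - 22\right)^{2}}{9} - 2330 = - \frac{2 \left(-25\right)^{2}}{9} - 2330 = \left(- \frac{2}{9}\right) 625 - 2330 = - \frac{1250}{9} - 2330 = - \frac{22220}{9}$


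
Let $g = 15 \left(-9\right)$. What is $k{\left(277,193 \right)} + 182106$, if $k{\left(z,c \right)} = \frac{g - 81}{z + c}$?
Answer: $\frac{42794802}{235} \approx 1.8211 \cdot 10^{5}$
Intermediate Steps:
$g = -135$
$k{\left(z,c \right)} = - \frac{216}{c + z}$ ($k{\left(z,c \right)} = \frac{-135 - 81}{z + c} = - \frac{216}{c + z}$)
$k{\left(277,193 \right)} + 182106 = - \frac{216}{193 + 277} + 182106 = - \frac{216}{470} + 182106 = \left(-216\right) \frac{1}{470} + 182106 = - \frac{108}{235} + 182106 = \frac{42794802}{235}$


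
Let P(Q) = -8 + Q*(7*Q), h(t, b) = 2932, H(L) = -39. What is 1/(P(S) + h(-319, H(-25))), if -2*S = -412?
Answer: 1/299976 ≈ 3.3336e-6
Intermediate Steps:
S = 206 (S = -1/2*(-412) = 206)
P(Q) = -8 + 7*Q**2
1/(P(S) + h(-319, H(-25))) = 1/((-8 + 7*206**2) + 2932) = 1/((-8 + 7*42436) + 2932) = 1/((-8 + 297052) + 2932) = 1/(297044 + 2932) = 1/299976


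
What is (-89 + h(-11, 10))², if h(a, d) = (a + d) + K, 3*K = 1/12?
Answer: 10491121/1296 ≈ 8095.0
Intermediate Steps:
K = 1/36 (K = (1/12)/3 = (1*(1/12))/3 = (⅓)*(1/12) = 1/36 ≈ 0.027778)
h(a, d) = 1/36 + a + d (h(a, d) = (a + d) + 1/36 = 1/36 + a + d)
(-89 + h(-11, 10))² = (-89 + (1/36 - 11 + 10))² = (-89 - 35/36)² = (-3239/36)² = 10491121/1296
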